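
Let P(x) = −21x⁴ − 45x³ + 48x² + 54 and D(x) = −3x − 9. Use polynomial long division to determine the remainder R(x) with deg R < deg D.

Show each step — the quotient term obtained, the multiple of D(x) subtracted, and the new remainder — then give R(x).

Step 1: lead(−21x⁴ − 45x³ + 48x² + 54) ÷ lead(D) = −21x⁴ ÷ −3x = 7x³. Subtract (7x³)·D = −21x⁴ − 63x³. Remainder: 18x³ + 48x² + 54.
Step 2: lead(18x³ + 48x² + 54) ÷ lead(D) = 18x³ ÷ −3x = −6x². Subtract (−6x²)·D = 18x³ + 54x². Remainder: −6x² + 54.
Step 3: lead(−6x² + 54) ÷ lead(D) = −6x² ÷ −3x = 2x. Subtract (2x)·D = −6x² − 18x. Remainder: 18x + 54.
Step 4: lead(18x + 54) ÷ lead(D) = 18x ÷ −3x = −6. Subtract (−6)·D = 18x + 54. Remainder: 0.

R(x) = 0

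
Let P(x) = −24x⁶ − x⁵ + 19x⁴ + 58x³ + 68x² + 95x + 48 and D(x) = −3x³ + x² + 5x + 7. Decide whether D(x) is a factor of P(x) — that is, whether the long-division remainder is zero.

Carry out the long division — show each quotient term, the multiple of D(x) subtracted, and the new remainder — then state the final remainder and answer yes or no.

R(x) = 4x − 1, so D(x) is not a factor of P(x). no

Step 1: lead(−24x⁶ − x⁵ + 19x⁴ + 58x³ + 68x² + 95x + 48) ÷ lead(D) = −24x⁶ ÷ −3x³ = 8x³. Subtract (8x³)·D = −24x⁶ + 8x⁵ + 40x⁴ + 56x³. Remainder: −9x⁵ − 21x⁴ + 2x³ + 68x² + 95x + 48.
Step 2: lead(−9x⁵ − 21x⁴ + 2x³ + 68x² + 95x + 48) ÷ lead(D) = −9x⁵ ÷ −3x³ = 3x². Subtract (3x²)·D = −9x⁵ + 3x⁴ + 15x³ + 21x². Remainder: −24x⁴ − 13x³ + 47x² + 95x + 48.
Step 3: lead(−24x⁴ − 13x³ + 47x² + 95x + 48) ÷ lead(D) = −24x⁴ ÷ −3x³ = 8x. Subtract (8x)·D = −24x⁴ + 8x³ + 40x² + 56x. Remainder: −21x³ + 7x² + 39x + 48.
Step 4: lead(−21x³ + 7x² + 39x + 48) ÷ lead(D) = −21x³ ÷ −3x³ = 7. Subtract (7)·D = −21x³ + 7x² + 35x + 49. Remainder: 4x − 1.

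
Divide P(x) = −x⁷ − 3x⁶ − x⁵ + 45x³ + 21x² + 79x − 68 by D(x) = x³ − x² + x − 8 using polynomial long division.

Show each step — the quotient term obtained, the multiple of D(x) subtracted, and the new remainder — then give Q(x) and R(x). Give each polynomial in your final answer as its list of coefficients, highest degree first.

Step 1: lead(−x⁷ − 3x⁶ − x⁵ + 45x³ + 21x² + 79x − 68) ÷ lead(D) = −x⁷ ÷ x³ = −x⁴. Subtract (−x⁴)·D = −x⁷ + x⁶ − x⁵ + 8x⁴. Remainder: −4x⁶ − 8x⁴ + 45x³ + 21x² + 79x − 68.
Step 2: lead(−4x⁶ − 8x⁴ + 45x³ + 21x² + 79x − 68) ÷ lead(D) = −4x⁶ ÷ x³ = −4x³. Subtract (−4x³)·D = −4x⁶ + 4x⁵ − 4x⁴ + 32x³. Remainder: −4x⁵ − 4x⁴ + 13x³ + 21x² + 79x − 68.
Step 3: lead(−4x⁵ − 4x⁴ + 13x³ + 21x² + 79x − 68) ÷ lead(D) = −4x⁵ ÷ x³ = −4x². Subtract (−4x²)·D = −4x⁵ + 4x⁴ − 4x³ + 32x². Remainder: −8x⁴ + 17x³ − 11x² + 79x − 68.
Step 4: lead(−8x⁴ + 17x³ − 11x² + 79x − 68) ÷ lead(D) = −8x⁴ ÷ x³ = −8x. Subtract (−8x)·D = −8x⁴ + 8x³ − 8x² + 64x. Remainder: 9x³ − 3x² + 15x − 68.
Step 5: lead(9x³ − 3x² + 15x − 68) ÷ lead(D) = 9x³ ÷ x³ = 9. Subtract (9)·D = 9x³ − 9x² + 9x − 72. Remainder: 6x² + 6x + 4.

Q = [-1, -4, -4, -8, 9]; R = [6, 6, 4]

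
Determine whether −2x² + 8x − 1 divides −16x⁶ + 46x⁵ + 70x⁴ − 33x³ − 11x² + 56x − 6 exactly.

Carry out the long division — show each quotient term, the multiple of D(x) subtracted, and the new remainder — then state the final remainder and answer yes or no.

Step 1: lead(−16x⁶ + 46x⁵ + 70x⁴ − 33x³ − 11x² + 56x − 6) ÷ lead(D) = −16x⁶ ÷ −2x² = 8x⁴. Subtract (8x⁴)·D = −16x⁶ + 64x⁵ − 8x⁴. Remainder: −18x⁵ + 78x⁴ − 33x³ − 11x² + 56x − 6.
Step 2: lead(−18x⁵ + 78x⁴ − 33x³ − 11x² + 56x − 6) ÷ lead(D) = −18x⁵ ÷ −2x² = 9x³. Subtract (9x³)·D = −18x⁵ + 72x⁴ − 9x³. Remainder: 6x⁴ − 24x³ − 11x² + 56x − 6.
Step 3: lead(6x⁴ − 24x³ − 11x² + 56x − 6) ÷ lead(D) = 6x⁴ ÷ −2x² = −3x². Subtract (−3x²)·D = 6x⁴ − 24x³ + 3x². Remainder: −14x² + 56x − 6.
Step 4: lead(−14x² + 56x − 6) ÷ lead(D) = −14x² ÷ −2x² = 7. Subtract (7)·D = −14x² + 56x − 7. Remainder: 1.

R(x) = 1, so D(x) is not a factor of P(x). no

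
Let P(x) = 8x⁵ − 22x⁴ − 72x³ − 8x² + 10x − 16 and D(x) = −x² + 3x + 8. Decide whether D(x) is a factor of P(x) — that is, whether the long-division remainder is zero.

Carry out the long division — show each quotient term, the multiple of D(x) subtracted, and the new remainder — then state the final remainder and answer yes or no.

R(x) = 0, so D(x) is a factor of P(x). yes

Step 1: lead(8x⁵ − 22x⁴ − 72x³ − 8x² + 10x − 16) ÷ lead(D) = 8x⁵ ÷ −x² = −8x³. Subtract (−8x³)·D = 8x⁵ − 24x⁴ − 64x³. Remainder: 2x⁴ − 8x³ − 8x² + 10x − 16.
Step 2: lead(2x⁴ − 8x³ − 8x² + 10x − 16) ÷ lead(D) = 2x⁴ ÷ −x² = −2x². Subtract (−2x²)·D = 2x⁴ − 6x³ − 16x². Remainder: −2x³ + 8x² + 10x − 16.
Step 3: lead(−2x³ + 8x² + 10x − 16) ÷ lead(D) = −2x³ ÷ −x² = 2x. Subtract (2x)·D = −2x³ + 6x² + 16x. Remainder: 2x² − 6x − 16.
Step 4: lead(2x² − 6x − 16) ÷ lead(D) = 2x² ÷ −x² = −2. Subtract (−2)·D = 2x² − 6x − 16. Remainder: 0.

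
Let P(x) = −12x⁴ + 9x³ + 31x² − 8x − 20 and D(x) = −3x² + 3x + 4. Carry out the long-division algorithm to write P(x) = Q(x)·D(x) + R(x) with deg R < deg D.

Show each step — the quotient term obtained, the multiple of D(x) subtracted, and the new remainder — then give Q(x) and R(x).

Step 1: lead(−12x⁴ + 9x³ + 31x² − 8x − 20) ÷ lead(D) = −12x⁴ ÷ −3x² = 4x². Subtract (4x²)·D = −12x⁴ + 12x³ + 16x². Remainder: −3x³ + 15x² − 8x − 20.
Step 2: lead(−3x³ + 15x² − 8x − 20) ÷ lead(D) = −3x³ ÷ −3x² = x. Subtract (x)·D = −3x³ + 3x² + 4x. Remainder: 12x² − 12x − 20.
Step 3: lead(12x² − 12x − 20) ÷ lead(D) = 12x² ÷ −3x² = −4. Subtract (−4)·D = 12x² − 12x − 16. Remainder: −4.

Q(x) = 4x² + x − 4; R(x) = −4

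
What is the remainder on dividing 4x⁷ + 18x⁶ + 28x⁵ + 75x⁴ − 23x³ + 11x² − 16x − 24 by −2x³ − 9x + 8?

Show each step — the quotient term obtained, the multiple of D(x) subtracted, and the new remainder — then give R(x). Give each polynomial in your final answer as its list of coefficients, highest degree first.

Step 1: lead(4x⁷ + 18x⁶ + 28x⁵ + 75x⁴ − 23x³ + 11x² − 16x − 24) ÷ lead(D) = 4x⁷ ÷ −2x³ = −2x⁴. Subtract (−2x⁴)·D = 4x⁷ + 18x⁵ − 16x⁴. Remainder: 18x⁶ + 10x⁵ + 91x⁴ − 23x³ + 11x² − 16x − 24.
Step 2: lead(18x⁶ + 10x⁵ + 91x⁴ − 23x³ + 11x² − 16x − 24) ÷ lead(D) = 18x⁶ ÷ −2x³ = −9x³. Subtract (−9x³)·D = 18x⁶ + 81x⁴ − 72x³. Remainder: 10x⁵ + 10x⁴ + 49x³ + 11x² − 16x − 24.
Step 3: lead(10x⁵ + 10x⁴ + 49x³ + 11x² − 16x − 24) ÷ lead(D) = 10x⁵ ÷ −2x³ = −5x². Subtract (−5x²)·D = 10x⁵ + 45x³ − 40x². Remainder: 10x⁴ + 4x³ + 51x² − 16x − 24.
Step 4: lead(10x⁴ + 4x³ + 51x² − 16x − 24) ÷ lead(D) = 10x⁴ ÷ −2x³ = −5x. Subtract (−5x)·D = 10x⁴ + 45x² − 40x. Remainder: 4x³ + 6x² + 24x − 24.
Step 5: lead(4x³ + 6x² + 24x − 24) ÷ lead(D) = 4x³ ÷ −2x³ = −2. Subtract (−2)·D = 4x³ + 18x − 16. Remainder: 6x² + 6x − 8.

R = [6, 6, -8]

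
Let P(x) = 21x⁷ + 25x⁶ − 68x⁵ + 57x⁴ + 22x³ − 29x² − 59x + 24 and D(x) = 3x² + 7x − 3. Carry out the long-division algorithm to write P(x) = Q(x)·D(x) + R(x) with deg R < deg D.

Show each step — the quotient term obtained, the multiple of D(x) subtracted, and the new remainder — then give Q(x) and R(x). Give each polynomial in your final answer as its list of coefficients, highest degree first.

Step 1: lead(21x⁷ + 25x⁶ − 68x⁵ + 57x⁴ + 22x³ − 29x² − 59x + 24) ÷ lead(D) = 21x⁷ ÷ 3x² = 7x⁵. Subtract (7x⁵)·D = 21x⁷ + 49x⁶ − 21x⁵. Remainder: −24x⁶ − 47x⁵ + 57x⁴ + 22x³ − 29x² − 59x + 24.
Step 2: lead(−24x⁶ − 47x⁵ + 57x⁴ + 22x³ − 29x² − 59x + 24) ÷ lead(D) = −24x⁶ ÷ 3x² = −8x⁴. Subtract (−8x⁴)·D = −24x⁶ − 56x⁵ + 24x⁴. Remainder: 9x⁵ + 33x⁴ + 22x³ − 29x² − 59x + 24.
Step 3: lead(9x⁵ + 33x⁴ + 22x³ − 29x² − 59x + 24) ÷ lead(D) = 9x⁵ ÷ 3x² = 3x³. Subtract (3x³)·D = 9x⁵ + 21x⁴ − 9x³. Remainder: 12x⁴ + 31x³ − 29x² − 59x + 24.
Step 4: lead(12x⁴ + 31x³ − 29x² − 59x + 24) ÷ lead(D) = 12x⁴ ÷ 3x² = 4x². Subtract (4x²)·D = 12x⁴ + 28x³ − 12x². Remainder: 3x³ − 17x² − 59x + 24.
Step 5: lead(3x³ − 17x² − 59x + 24) ÷ lead(D) = 3x³ ÷ 3x² = x. Subtract (x)·D = 3x³ + 7x² − 3x. Remainder: −24x² − 56x + 24.
Step 6: lead(−24x² − 56x + 24) ÷ lead(D) = −24x² ÷ 3x² = −8. Subtract (−8)·D = −24x² − 56x + 24. Remainder: 0.

Q = [7, -8, 3, 4, 1, -8]; R = [0]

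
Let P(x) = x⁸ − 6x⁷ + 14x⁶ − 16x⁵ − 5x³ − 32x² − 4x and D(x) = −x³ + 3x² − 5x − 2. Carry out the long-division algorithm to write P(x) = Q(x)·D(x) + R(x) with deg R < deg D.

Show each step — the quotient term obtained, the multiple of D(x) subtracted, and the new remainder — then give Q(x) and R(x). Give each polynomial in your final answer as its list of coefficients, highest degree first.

Step 1: lead(x⁸ − 6x⁷ + 14x⁶ − 16x⁵ − 5x³ − 32x² − 4x) ÷ lead(D) = x⁸ ÷ −x³ = −x⁵. Subtract (−x⁵)·D = x⁸ − 3x⁷ + 5x⁶ + 2x⁵. Remainder: −3x⁷ + 9x⁶ − 18x⁵ − 5x³ − 32x² − 4x.
Step 2: lead(−3x⁷ + 9x⁶ − 18x⁵ − 5x³ − 32x² − 4x) ÷ lead(D) = −3x⁷ ÷ −x³ = 3x⁴. Subtract (3x⁴)·D = −3x⁷ + 9x⁶ − 15x⁵ − 6x⁴. Remainder: −3x⁵ + 6x⁴ − 5x³ − 32x² − 4x.
Step 3: lead(−3x⁵ + 6x⁴ − 5x³ − 32x² − 4x) ÷ lead(D) = −3x⁵ ÷ −x³ = 3x². Subtract (3x²)·D = −3x⁵ + 9x⁴ − 15x³ − 6x². Remainder: −3x⁴ + 10x³ − 26x² − 4x.
Step 4: lead(−3x⁴ + 10x³ − 26x² − 4x) ÷ lead(D) = −3x⁴ ÷ −x³ = 3x. Subtract (3x)·D = −3x⁴ + 9x³ − 15x² − 6x. Remainder: x³ − 11x² + 2x.
Step 5: lead(x³ − 11x² + 2x) ÷ lead(D) = x³ ÷ −x³ = −1. Subtract (−1)·D = x³ − 3x² + 5x + 2. Remainder: −8x² − 3x − 2.

Q = [-1, 3, 0, 3, 3, -1]; R = [-8, -3, -2]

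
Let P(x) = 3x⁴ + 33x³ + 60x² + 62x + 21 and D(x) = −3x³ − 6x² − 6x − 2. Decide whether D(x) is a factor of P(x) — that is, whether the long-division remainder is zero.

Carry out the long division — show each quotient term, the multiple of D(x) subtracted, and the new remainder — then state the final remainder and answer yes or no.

Step 1: lead(3x⁴ + 33x³ + 60x² + 62x + 21) ÷ lead(D) = 3x⁴ ÷ −3x³ = −x. Subtract (−x)·D = 3x⁴ + 6x³ + 6x² + 2x. Remainder: 27x³ + 54x² + 60x + 21.
Step 2: lead(27x³ + 54x² + 60x + 21) ÷ lead(D) = 27x³ ÷ −3x³ = −9. Subtract (−9)·D = 27x³ + 54x² + 54x + 18. Remainder: 6x + 3.

R(x) = 6x + 3, so D(x) is not a factor of P(x). no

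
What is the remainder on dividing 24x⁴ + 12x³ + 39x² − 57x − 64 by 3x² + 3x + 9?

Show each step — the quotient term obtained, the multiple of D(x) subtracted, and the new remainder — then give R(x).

R(x) = −1

Step 1: lead(24x⁴ + 12x³ + 39x² − 57x − 64) ÷ lead(D) = 24x⁴ ÷ 3x² = 8x². Subtract (8x²)·D = 24x⁴ + 24x³ + 72x². Remainder: −12x³ − 33x² − 57x − 64.
Step 2: lead(−12x³ − 33x² − 57x − 64) ÷ lead(D) = −12x³ ÷ 3x² = −4x. Subtract (−4x)·D = −12x³ − 12x² − 36x. Remainder: −21x² − 21x − 64.
Step 3: lead(−21x² − 21x − 64) ÷ lead(D) = −21x² ÷ 3x² = −7. Subtract (−7)·D = −21x² − 21x − 63. Remainder: −1.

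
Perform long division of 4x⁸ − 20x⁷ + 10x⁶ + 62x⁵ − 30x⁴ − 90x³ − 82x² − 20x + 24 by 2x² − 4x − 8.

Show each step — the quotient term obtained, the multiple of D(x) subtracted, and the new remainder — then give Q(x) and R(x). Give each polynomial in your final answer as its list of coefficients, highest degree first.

Step 1: lead(4x⁸ − 20x⁷ + 10x⁶ + 62x⁵ − 30x⁴ − 90x³ − 82x² − 20x + 24) ÷ lead(D) = 4x⁸ ÷ 2x² = 2x⁶. Subtract (2x⁶)·D = 4x⁸ − 8x⁷ − 16x⁶. Remainder: −12x⁷ + 26x⁶ + 62x⁵ − 30x⁴ − 90x³ − 82x² − 20x + 24.
Step 2: lead(−12x⁷ + 26x⁶ + 62x⁵ − 30x⁴ − 90x³ − 82x² − 20x + 24) ÷ lead(D) = −12x⁷ ÷ 2x² = −6x⁵. Subtract (−6x⁵)·D = −12x⁷ + 24x⁶ + 48x⁵. Remainder: 2x⁶ + 14x⁵ − 30x⁴ − 90x³ − 82x² − 20x + 24.
Step 3: lead(2x⁶ + 14x⁵ − 30x⁴ − 90x³ − 82x² − 20x + 24) ÷ lead(D) = 2x⁶ ÷ 2x² = x⁴. Subtract (x⁴)·D = 2x⁶ − 4x⁵ − 8x⁴. Remainder: 18x⁵ − 22x⁴ − 90x³ − 82x² − 20x + 24.
Step 4: lead(18x⁵ − 22x⁴ − 90x³ − 82x² − 20x + 24) ÷ lead(D) = 18x⁵ ÷ 2x² = 9x³. Subtract (9x³)·D = 18x⁵ − 36x⁴ − 72x³. Remainder: 14x⁴ − 18x³ − 82x² − 20x + 24.
Step 5: lead(14x⁴ − 18x³ − 82x² − 20x + 24) ÷ lead(D) = 14x⁴ ÷ 2x² = 7x². Subtract (7x²)·D = 14x⁴ − 28x³ − 56x². Remainder: 10x³ − 26x² − 20x + 24.
Step 6: lead(10x³ − 26x² − 20x + 24) ÷ lead(D) = 10x³ ÷ 2x² = 5x. Subtract (5x)·D = 10x³ − 20x² − 40x. Remainder: −6x² + 20x + 24.
Step 7: lead(−6x² + 20x + 24) ÷ lead(D) = −6x² ÷ 2x² = −3. Subtract (−3)·D = −6x² + 12x + 24. Remainder: 8x.

Q = [2, -6, 1, 9, 7, 5, -3]; R = [8, 0]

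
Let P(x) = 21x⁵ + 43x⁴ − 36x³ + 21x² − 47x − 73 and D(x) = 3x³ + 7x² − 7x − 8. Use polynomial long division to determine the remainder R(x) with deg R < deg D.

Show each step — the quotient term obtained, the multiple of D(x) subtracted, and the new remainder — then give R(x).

Step 1: lead(21x⁵ + 43x⁴ − 36x³ + 21x² − 47x − 73) ÷ lead(D) = 21x⁵ ÷ 3x³ = 7x². Subtract (7x²)·D = 21x⁵ + 49x⁴ − 49x³ − 56x². Remainder: −6x⁴ + 13x³ + 77x² − 47x − 73.
Step 2: lead(−6x⁴ + 13x³ + 77x² − 47x − 73) ÷ lead(D) = −6x⁴ ÷ 3x³ = −2x. Subtract (−2x)·D = −6x⁴ − 14x³ + 14x² + 16x. Remainder: 27x³ + 63x² − 63x − 73.
Step 3: lead(27x³ + 63x² − 63x − 73) ÷ lead(D) = 27x³ ÷ 3x³ = 9. Subtract (9)·D = 27x³ + 63x² − 63x − 72. Remainder: −1.

R(x) = −1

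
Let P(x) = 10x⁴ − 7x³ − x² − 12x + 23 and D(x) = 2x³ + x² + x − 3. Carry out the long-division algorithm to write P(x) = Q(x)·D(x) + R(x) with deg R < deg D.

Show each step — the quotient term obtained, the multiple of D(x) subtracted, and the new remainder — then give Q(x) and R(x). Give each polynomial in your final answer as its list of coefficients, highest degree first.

Q = [5, -6]; R = [9, 5]

Step 1: lead(10x⁴ − 7x³ − x² − 12x + 23) ÷ lead(D) = 10x⁴ ÷ 2x³ = 5x. Subtract (5x)·D = 10x⁴ + 5x³ + 5x² − 15x. Remainder: −12x³ − 6x² + 3x + 23.
Step 2: lead(−12x³ − 6x² + 3x + 23) ÷ lead(D) = −12x³ ÷ 2x³ = −6. Subtract (−6)·D = −12x³ − 6x² − 6x + 18. Remainder: 9x + 5.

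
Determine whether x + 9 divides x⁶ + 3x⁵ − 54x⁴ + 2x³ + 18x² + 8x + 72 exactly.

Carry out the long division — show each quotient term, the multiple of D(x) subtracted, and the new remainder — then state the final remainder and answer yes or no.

R(x) = 0, so D(x) is a factor of P(x). yes

Step 1: lead(x⁶ + 3x⁵ − 54x⁴ + 2x³ + 18x² + 8x + 72) ÷ lead(D) = x⁶ ÷ x = x⁵. Subtract (x⁵)·D = x⁶ + 9x⁵. Remainder: −6x⁵ − 54x⁴ + 2x³ + 18x² + 8x + 72.
Step 2: lead(−6x⁵ − 54x⁴ + 2x³ + 18x² + 8x + 72) ÷ lead(D) = −6x⁵ ÷ x = −6x⁴. Subtract (−6x⁴)·D = −6x⁵ − 54x⁴. Remainder: 2x³ + 18x² + 8x + 72.
Step 3: lead(2x³ + 18x² + 8x + 72) ÷ lead(D) = 2x³ ÷ x = 2x². Subtract (2x²)·D = 2x³ + 18x². Remainder: 8x + 72.
Step 4: lead(8x + 72) ÷ lead(D) = 8x ÷ x = 8. Subtract (8)·D = 8x + 72. Remainder: 0.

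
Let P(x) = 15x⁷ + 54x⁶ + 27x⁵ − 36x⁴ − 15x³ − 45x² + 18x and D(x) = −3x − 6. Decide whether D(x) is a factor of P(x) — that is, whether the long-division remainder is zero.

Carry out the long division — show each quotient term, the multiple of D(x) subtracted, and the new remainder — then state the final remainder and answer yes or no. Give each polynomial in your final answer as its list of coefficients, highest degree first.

Step 1: lead(15x⁷ + 54x⁶ + 27x⁵ − 36x⁴ − 15x³ − 45x² + 18x) ÷ lead(D) = 15x⁷ ÷ −3x = −5x⁶. Subtract (−5x⁶)·D = 15x⁷ + 30x⁶. Remainder: 24x⁶ + 27x⁵ − 36x⁴ − 15x³ − 45x² + 18x.
Step 2: lead(24x⁶ + 27x⁵ − 36x⁴ − 15x³ − 45x² + 18x) ÷ lead(D) = 24x⁶ ÷ −3x = −8x⁵. Subtract (−8x⁵)·D = 24x⁶ + 48x⁵. Remainder: −21x⁵ − 36x⁴ − 15x³ − 45x² + 18x.
Step 3: lead(−21x⁵ − 36x⁴ − 15x³ − 45x² + 18x) ÷ lead(D) = −21x⁵ ÷ −3x = 7x⁴. Subtract (7x⁴)·D = −21x⁵ − 42x⁴. Remainder: 6x⁴ − 15x³ − 45x² + 18x.
Step 4: lead(6x⁴ − 15x³ − 45x² + 18x) ÷ lead(D) = 6x⁴ ÷ −3x = −2x³. Subtract (−2x³)·D = 6x⁴ + 12x³. Remainder: −27x³ − 45x² + 18x.
Step 5: lead(−27x³ − 45x² + 18x) ÷ lead(D) = −27x³ ÷ −3x = 9x². Subtract (9x²)·D = −27x³ − 54x². Remainder: 9x² + 18x.
Step 6: lead(9x² + 18x) ÷ lead(D) = 9x² ÷ −3x = −3x. Subtract (−3x)·D = 9x² + 18x. Remainder: 0.

R = [0], so D(x) is a factor of P(x). yes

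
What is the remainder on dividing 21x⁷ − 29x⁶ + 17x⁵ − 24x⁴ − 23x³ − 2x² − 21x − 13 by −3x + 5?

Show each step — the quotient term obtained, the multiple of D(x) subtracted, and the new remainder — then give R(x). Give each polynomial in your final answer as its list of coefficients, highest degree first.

Step 1: lead(21x⁷ − 29x⁶ + 17x⁵ − 24x⁴ − 23x³ − 2x² − 21x − 13) ÷ lead(D) = 21x⁷ ÷ −3x = −7x⁶. Subtract (−7x⁶)·D = 21x⁷ − 35x⁶. Remainder: 6x⁶ + 17x⁵ − 24x⁴ − 23x³ − 2x² − 21x − 13.
Step 2: lead(6x⁶ + 17x⁵ − 24x⁴ − 23x³ − 2x² − 21x − 13) ÷ lead(D) = 6x⁶ ÷ −3x = −2x⁵. Subtract (−2x⁵)·D = 6x⁶ − 10x⁵. Remainder: 27x⁵ − 24x⁴ − 23x³ − 2x² − 21x − 13.
Step 3: lead(27x⁵ − 24x⁴ − 23x³ − 2x² − 21x − 13) ÷ lead(D) = 27x⁵ ÷ −3x = −9x⁴. Subtract (−9x⁴)·D = 27x⁵ − 45x⁴. Remainder: 21x⁴ − 23x³ − 2x² − 21x − 13.
Step 4: lead(21x⁴ − 23x³ − 2x² − 21x − 13) ÷ lead(D) = 21x⁴ ÷ −3x = −7x³. Subtract (−7x³)·D = 21x⁴ − 35x³. Remainder: 12x³ − 2x² − 21x − 13.
Step 5: lead(12x³ − 2x² − 21x − 13) ÷ lead(D) = 12x³ ÷ −3x = −4x². Subtract (−4x²)·D = 12x³ − 20x². Remainder: 18x² − 21x − 13.
Step 6: lead(18x² − 21x − 13) ÷ lead(D) = 18x² ÷ −3x = −6x. Subtract (−6x)·D = 18x² − 30x. Remainder: 9x − 13.
Step 7: lead(9x − 13) ÷ lead(D) = 9x ÷ −3x = −3. Subtract (−3)·D = 9x − 15. Remainder: 2.

R = [2]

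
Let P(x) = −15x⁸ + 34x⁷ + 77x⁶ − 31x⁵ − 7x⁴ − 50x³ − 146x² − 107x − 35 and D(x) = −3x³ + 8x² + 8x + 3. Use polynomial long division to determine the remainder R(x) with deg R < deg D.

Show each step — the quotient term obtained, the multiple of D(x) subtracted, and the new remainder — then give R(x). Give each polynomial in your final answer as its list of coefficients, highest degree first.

Step 1: lead(−15x⁸ + 34x⁷ + 77x⁶ − 31x⁵ − 7x⁴ − 50x³ − 146x² − 107x − 35) ÷ lead(D) = −15x⁸ ÷ −3x³ = 5x⁵. Subtract (5x⁵)·D = −15x⁸ + 40x⁷ + 40x⁶ + 15x⁵. Remainder: −6x⁷ + 37x⁶ − 46x⁵ − 7x⁴ − 50x³ − 146x² − 107x − 35.
Step 2: lead(−6x⁷ + 37x⁶ − 46x⁵ − 7x⁴ − 50x³ − 146x² − 107x − 35) ÷ lead(D) = −6x⁷ ÷ −3x³ = 2x⁴. Subtract (2x⁴)·D = −6x⁷ + 16x⁶ + 16x⁵ + 6x⁴. Remainder: 21x⁶ − 62x⁵ − 13x⁴ − 50x³ − 146x² − 107x − 35.
Step 3: lead(21x⁶ − 62x⁵ − 13x⁴ − 50x³ − 146x² − 107x − 35) ÷ lead(D) = 21x⁶ ÷ −3x³ = −7x³. Subtract (−7x³)·D = 21x⁶ − 56x⁵ − 56x⁴ − 21x³. Remainder: −6x⁵ + 43x⁴ − 29x³ − 146x² − 107x − 35.
Step 4: lead(−6x⁵ + 43x⁴ − 29x³ − 146x² − 107x − 35) ÷ lead(D) = −6x⁵ ÷ −3x³ = 2x². Subtract (2x²)·D = −6x⁵ + 16x⁴ + 16x³ + 6x². Remainder: 27x⁴ − 45x³ − 152x² − 107x − 35.
Step 5: lead(27x⁴ − 45x³ − 152x² − 107x − 35) ÷ lead(D) = 27x⁴ ÷ −3x³ = −9x. Subtract (−9x)·D = 27x⁴ − 72x³ − 72x² − 27x. Remainder: 27x³ − 80x² − 80x − 35.
Step 6: lead(27x³ − 80x² − 80x − 35) ÷ lead(D) = 27x³ ÷ −3x³ = −9. Subtract (−9)·D = 27x³ − 72x² − 72x − 27. Remainder: −8x² − 8x − 8.

R = [-8, -8, -8]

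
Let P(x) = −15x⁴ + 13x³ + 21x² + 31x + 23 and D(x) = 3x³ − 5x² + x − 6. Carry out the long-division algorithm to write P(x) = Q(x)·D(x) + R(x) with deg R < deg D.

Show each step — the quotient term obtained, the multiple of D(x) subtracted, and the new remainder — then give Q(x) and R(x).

Q(x) = −5x − 4; R(x) = 6x² + 5x − 1

Step 1: lead(−15x⁴ + 13x³ + 21x² + 31x + 23) ÷ lead(D) = −15x⁴ ÷ 3x³ = −5x. Subtract (−5x)·D = −15x⁴ + 25x³ − 5x² + 30x. Remainder: −12x³ + 26x² + x + 23.
Step 2: lead(−12x³ + 26x² + x + 23) ÷ lead(D) = −12x³ ÷ 3x³ = −4. Subtract (−4)·D = −12x³ + 20x² − 4x + 24. Remainder: 6x² + 5x − 1.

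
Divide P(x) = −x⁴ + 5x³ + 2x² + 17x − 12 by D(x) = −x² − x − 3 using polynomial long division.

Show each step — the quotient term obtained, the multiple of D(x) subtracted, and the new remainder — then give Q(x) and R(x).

Step 1: lead(−x⁴ + 5x³ + 2x² + 17x − 12) ÷ lead(D) = −x⁴ ÷ −x² = x². Subtract (x²)·D = −x⁴ − x³ − 3x². Remainder: 6x³ + 5x² + 17x − 12.
Step 2: lead(6x³ + 5x² + 17x − 12) ÷ lead(D) = 6x³ ÷ −x² = −6x. Subtract (−6x)·D = 6x³ + 6x² + 18x. Remainder: −x² − x − 12.
Step 3: lead(−x² − x − 12) ÷ lead(D) = −x² ÷ −x² = 1. Subtract (1)·D = −x² − x − 3. Remainder: −9.

Q(x) = x² − 6x + 1; R(x) = −9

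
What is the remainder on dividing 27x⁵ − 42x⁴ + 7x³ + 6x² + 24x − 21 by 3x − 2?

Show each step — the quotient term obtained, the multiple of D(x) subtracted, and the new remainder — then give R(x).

R(x) = −5

Step 1: lead(27x⁵ − 42x⁴ + 7x³ + 6x² + 24x − 21) ÷ lead(D) = 27x⁵ ÷ 3x = 9x⁴. Subtract (9x⁴)·D = 27x⁵ − 18x⁴. Remainder: −24x⁴ + 7x³ + 6x² + 24x − 21.
Step 2: lead(−24x⁴ + 7x³ + 6x² + 24x − 21) ÷ lead(D) = −24x⁴ ÷ 3x = −8x³. Subtract (−8x³)·D = −24x⁴ + 16x³. Remainder: −9x³ + 6x² + 24x − 21.
Step 3: lead(−9x³ + 6x² + 24x − 21) ÷ lead(D) = −9x³ ÷ 3x = −3x². Subtract (−3x²)·D = −9x³ + 6x². Remainder: 24x − 21.
Step 4: lead(24x − 21) ÷ lead(D) = 24x ÷ 3x = 8. Subtract (8)·D = 24x − 16. Remainder: −5.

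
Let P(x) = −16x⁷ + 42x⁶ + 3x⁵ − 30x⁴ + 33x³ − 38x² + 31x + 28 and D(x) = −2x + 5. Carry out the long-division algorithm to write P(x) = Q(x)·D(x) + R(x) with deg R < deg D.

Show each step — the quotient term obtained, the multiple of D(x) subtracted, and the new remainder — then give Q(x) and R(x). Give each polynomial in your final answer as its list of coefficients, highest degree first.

Step 1: lead(−16x⁷ + 42x⁶ + 3x⁵ − 30x⁴ + 33x³ − 38x² + 31x + 28) ÷ lead(D) = −16x⁷ ÷ −2x = 8x⁶. Subtract (8x⁶)·D = −16x⁷ + 40x⁶. Remainder: 2x⁶ + 3x⁵ − 30x⁴ + 33x³ − 38x² + 31x + 28.
Step 2: lead(2x⁶ + 3x⁵ − 30x⁴ + 33x³ − 38x² + 31x + 28) ÷ lead(D) = 2x⁶ ÷ −2x = −x⁵. Subtract (−x⁵)·D = 2x⁶ − 5x⁵. Remainder: 8x⁵ − 30x⁴ + 33x³ − 38x² + 31x + 28.
Step 3: lead(8x⁵ − 30x⁴ + 33x³ − 38x² + 31x + 28) ÷ lead(D) = 8x⁵ ÷ −2x = −4x⁴. Subtract (−4x⁴)·D = 8x⁵ − 20x⁴. Remainder: −10x⁴ + 33x³ − 38x² + 31x + 28.
Step 4: lead(−10x⁴ + 33x³ − 38x² + 31x + 28) ÷ lead(D) = −10x⁴ ÷ −2x = 5x³. Subtract (5x³)·D = −10x⁴ + 25x³. Remainder: 8x³ − 38x² + 31x + 28.
Step 5: lead(8x³ − 38x² + 31x + 28) ÷ lead(D) = 8x³ ÷ −2x = −4x². Subtract (−4x²)·D = 8x³ − 20x². Remainder: −18x² + 31x + 28.
Step 6: lead(−18x² + 31x + 28) ÷ lead(D) = −18x² ÷ −2x = 9x. Subtract (9x)·D = −18x² + 45x. Remainder: −14x + 28.
Step 7: lead(−14x + 28) ÷ lead(D) = −14x ÷ −2x = 7. Subtract (7)·D = −14x + 35. Remainder: −7.

Q = [8, -1, -4, 5, -4, 9, 7]; R = [-7]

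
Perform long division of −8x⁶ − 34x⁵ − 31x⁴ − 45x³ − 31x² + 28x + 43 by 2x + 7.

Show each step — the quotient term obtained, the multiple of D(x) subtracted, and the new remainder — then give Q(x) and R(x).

Q(x) = −4x⁵ − 3x⁴ − 5x³ − 5x² + 2x + 7; R(x) = −6

Step 1: lead(−8x⁶ − 34x⁵ − 31x⁴ − 45x³ − 31x² + 28x + 43) ÷ lead(D) = −8x⁶ ÷ 2x = −4x⁵. Subtract (−4x⁵)·D = −8x⁶ − 28x⁵. Remainder: −6x⁵ − 31x⁴ − 45x³ − 31x² + 28x + 43.
Step 2: lead(−6x⁵ − 31x⁴ − 45x³ − 31x² + 28x + 43) ÷ lead(D) = −6x⁵ ÷ 2x = −3x⁴. Subtract (−3x⁴)·D = −6x⁵ − 21x⁴. Remainder: −10x⁴ − 45x³ − 31x² + 28x + 43.
Step 3: lead(−10x⁴ − 45x³ − 31x² + 28x + 43) ÷ lead(D) = −10x⁴ ÷ 2x = −5x³. Subtract (−5x³)·D = −10x⁴ − 35x³. Remainder: −10x³ − 31x² + 28x + 43.
Step 4: lead(−10x³ − 31x² + 28x + 43) ÷ lead(D) = −10x³ ÷ 2x = −5x². Subtract (−5x²)·D = −10x³ − 35x². Remainder: 4x² + 28x + 43.
Step 5: lead(4x² + 28x + 43) ÷ lead(D) = 4x² ÷ 2x = 2x. Subtract (2x)·D = 4x² + 14x. Remainder: 14x + 43.
Step 6: lead(14x + 43) ÷ lead(D) = 14x ÷ 2x = 7. Subtract (7)·D = 14x + 49. Remainder: −6.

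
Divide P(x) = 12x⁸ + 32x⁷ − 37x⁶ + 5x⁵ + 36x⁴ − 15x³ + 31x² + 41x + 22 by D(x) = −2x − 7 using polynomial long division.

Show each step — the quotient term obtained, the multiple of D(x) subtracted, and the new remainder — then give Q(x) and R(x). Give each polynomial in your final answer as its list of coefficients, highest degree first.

Q = [-6, 5, 1, -6, 3, -3, -5, -3]; R = [1]

Step 1: lead(12x⁸ + 32x⁷ − 37x⁶ + 5x⁵ + 36x⁴ − 15x³ + 31x² + 41x + 22) ÷ lead(D) = 12x⁸ ÷ −2x = −6x⁷. Subtract (−6x⁷)·D = 12x⁸ + 42x⁷. Remainder: −10x⁷ − 37x⁶ + 5x⁵ + 36x⁴ − 15x³ + 31x² + 41x + 22.
Step 2: lead(−10x⁷ − 37x⁶ + 5x⁵ + 36x⁴ − 15x³ + 31x² + 41x + 22) ÷ lead(D) = −10x⁷ ÷ −2x = 5x⁶. Subtract (5x⁶)·D = −10x⁷ − 35x⁶. Remainder: −2x⁶ + 5x⁵ + 36x⁴ − 15x³ + 31x² + 41x + 22.
Step 3: lead(−2x⁶ + 5x⁵ + 36x⁴ − 15x³ + 31x² + 41x + 22) ÷ lead(D) = −2x⁶ ÷ −2x = x⁵. Subtract (x⁵)·D = −2x⁶ − 7x⁵. Remainder: 12x⁵ + 36x⁴ − 15x³ + 31x² + 41x + 22.
Step 4: lead(12x⁵ + 36x⁴ − 15x³ + 31x² + 41x + 22) ÷ lead(D) = 12x⁵ ÷ −2x = −6x⁴. Subtract (−6x⁴)·D = 12x⁵ + 42x⁴. Remainder: −6x⁴ − 15x³ + 31x² + 41x + 22.
Step 5: lead(−6x⁴ − 15x³ + 31x² + 41x + 22) ÷ lead(D) = −6x⁴ ÷ −2x = 3x³. Subtract (3x³)·D = −6x⁴ − 21x³. Remainder: 6x³ + 31x² + 41x + 22.
Step 6: lead(6x³ + 31x² + 41x + 22) ÷ lead(D) = 6x³ ÷ −2x = −3x². Subtract (−3x²)·D = 6x³ + 21x². Remainder: 10x² + 41x + 22.
Step 7: lead(10x² + 41x + 22) ÷ lead(D) = 10x² ÷ −2x = −5x. Subtract (−5x)·D = 10x² + 35x. Remainder: 6x + 22.
Step 8: lead(6x + 22) ÷ lead(D) = 6x ÷ −2x = −3. Subtract (−3)·D = 6x + 21. Remainder: 1.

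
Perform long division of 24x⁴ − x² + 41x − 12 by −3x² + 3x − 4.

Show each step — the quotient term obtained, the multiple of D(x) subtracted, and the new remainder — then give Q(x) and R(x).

Step 1: lead(24x⁴ − x² + 41x − 12) ÷ lead(D) = 24x⁴ ÷ −3x² = −8x². Subtract (−8x²)·D = 24x⁴ − 24x³ + 32x². Remainder: 24x³ − 33x² + 41x − 12.
Step 2: lead(24x³ − 33x² + 41x − 12) ÷ lead(D) = 24x³ ÷ −3x² = −8x. Subtract (−8x)·D = 24x³ − 24x² + 32x. Remainder: −9x² + 9x − 12.
Step 3: lead(−9x² + 9x − 12) ÷ lead(D) = −9x² ÷ −3x² = 3. Subtract (3)·D = −9x² + 9x − 12. Remainder: 0.

Q(x) = −8x² − 8x + 3; R(x) = 0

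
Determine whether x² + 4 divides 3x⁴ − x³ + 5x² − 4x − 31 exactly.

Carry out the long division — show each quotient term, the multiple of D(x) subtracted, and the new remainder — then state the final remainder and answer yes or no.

Step 1: lead(3x⁴ − x³ + 5x² − 4x − 31) ÷ lead(D) = 3x⁴ ÷ x² = 3x². Subtract (3x²)·D = 3x⁴ + 12x². Remainder: −x³ − 7x² − 4x − 31.
Step 2: lead(−x³ − 7x² − 4x − 31) ÷ lead(D) = −x³ ÷ x² = −x. Subtract (−x)·D = −x³ − 4x. Remainder: −7x² − 31.
Step 3: lead(−7x² − 31) ÷ lead(D) = −7x² ÷ x² = −7. Subtract (−7)·D = −7x² − 28. Remainder: −3.

R(x) = −3, so D(x) is not a factor of P(x). no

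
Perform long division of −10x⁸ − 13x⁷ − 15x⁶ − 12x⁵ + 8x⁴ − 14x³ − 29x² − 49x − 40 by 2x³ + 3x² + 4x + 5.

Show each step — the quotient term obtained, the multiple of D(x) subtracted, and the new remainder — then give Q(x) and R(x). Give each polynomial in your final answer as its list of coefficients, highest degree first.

Q = [-5, 1, 1, 3, -5, -8]; R = [8, 0]

Step 1: lead(−10x⁸ − 13x⁷ − 15x⁶ − 12x⁵ + 8x⁴ − 14x³ − 29x² − 49x − 40) ÷ lead(D) = −10x⁸ ÷ 2x³ = −5x⁵. Subtract (−5x⁵)·D = −10x⁸ − 15x⁷ − 20x⁶ − 25x⁵. Remainder: 2x⁷ + 5x⁶ + 13x⁵ + 8x⁴ − 14x³ − 29x² − 49x − 40.
Step 2: lead(2x⁷ + 5x⁶ + 13x⁵ + 8x⁴ − 14x³ − 29x² − 49x − 40) ÷ lead(D) = 2x⁷ ÷ 2x³ = x⁴. Subtract (x⁴)·D = 2x⁷ + 3x⁶ + 4x⁵ + 5x⁴. Remainder: 2x⁶ + 9x⁵ + 3x⁴ − 14x³ − 29x² − 49x − 40.
Step 3: lead(2x⁶ + 9x⁵ + 3x⁴ − 14x³ − 29x² − 49x − 40) ÷ lead(D) = 2x⁶ ÷ 2x³ = x³. Subtract (x³)·D = 2x⁶ + 3x⁵ + 4x⁴ + 5x³. Remainder: 6x⁵ − x⁴ − 19x³ − 29x² − 49x − 40.
Step 4: lead(6x⁵ − x⁴ − 19x³ − 29x² − 49x − 40) ÷ lead(D) = 6x⁵ ÷ 2x³ = 3x². Subtract (3x²)·D = 6x⁵ + 9x⁴ + 12x³ + 15x². Remainder: −10x⁴ − 31x³ − 44x² − 49x − 40.
Step 5: lead(−10x⁴ − 31x³ − 44x² − 49x − 40) ÷ lead(D) = −10x⁴ ÷ 2x³ = −5x. Subtract (−5x)·D = −10x⁴ − 15x³ − 20x² − 25x. Remainder: −16x³ − 24x² − 24x − 40.
Step 6: lead(−16x³ − 24x² − 24x − 40) ÷ lead(D) = −16x³ ÷ 2x³ = −8. Subtract (−8)·D = −16x³ − 24x² − 32x − 40. Remainder: 8x.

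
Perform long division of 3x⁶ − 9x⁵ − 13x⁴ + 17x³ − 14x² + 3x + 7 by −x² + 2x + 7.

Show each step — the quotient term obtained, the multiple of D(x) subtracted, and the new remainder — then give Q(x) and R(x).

Step 1: lead(3x⁶ − 9x⁵ − 13x⁴ + 17x³ − 14x² + 3x + 7) ÷ lead(D) = 3x⁶ ÷ −x² = −3x⁴. Subtract (−3x⁴)·D = 3x⁶ − 6x⁵ − 21x⁴. Remainder: −3x⁵ + 8x⁴ + 17x³ − 14x² + 3x + 7.
Step 2: lead(−3x⁵ + 8x⁴ + 17x³ − 14x² + 3x + 7) ÷ lead(D) = −3x⁵ ÷ −x² = 3x³. Subtract (3x³)·D = −3x⁵ + 6x⁴ + 21x³. Remainder: 2x⁴ − 4x³ − 14x² + 3x + 7.
Step 3: lead(2x⁴ − 4x³ − 14x² + 3x + 7) ÷ lead(D) = 2x⁴ ÷ −x² = −2x². Subtract (−2x²)·D = 2x⁴ − 4x³ − 14x². Remainder: 3x + 7.

Q(x) = −3x⁴ + 3x³ − 2x²; R(x) = 3x + 7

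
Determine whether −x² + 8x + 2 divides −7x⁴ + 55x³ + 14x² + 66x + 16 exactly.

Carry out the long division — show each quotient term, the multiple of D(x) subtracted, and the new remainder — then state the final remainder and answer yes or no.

Step 1: lead(−7x⁴ + 55x³ + 14x² + 66x + 16) ÷ lead(D) = −7x⁴ ÷ −x² = 7x². Subtract (7x²)·D = −7x⁴ + 56x³ + 14x². Remainder: −x³ + 66x + 16.
Step 2: lead(−x³ + 66x + 16) ÷ lead(D) = −x³ ÷ −x² = x. Subtract (x)·D = −x³ + 8x² + 2x. Remainder: −8x² + 64x + 16.
Step 3: lead(−8x² + 64x + 16) ÷ lead(D) = −8x² ÷ −x² = 8. Subtract (8)·D = −8x² + 64x + 16. Remainder: 0.

R(x) = 0, so D(x) is a factor of P(x). yes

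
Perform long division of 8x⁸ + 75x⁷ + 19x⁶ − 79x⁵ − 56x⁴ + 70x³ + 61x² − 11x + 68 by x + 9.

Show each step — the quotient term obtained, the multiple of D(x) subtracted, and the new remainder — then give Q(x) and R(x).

Step 1: lead(8x⁸ + 75x⁷ + 19x⁶ − 79x⁵ − 56x⁴ + 70x³ + 61x² − 11x + 68) ÷ lead(D) = 8x⁸ ÷ x = 8x⁷. Subtract (8x⁷)·D = 8x⁸ + 72x⁷. Remainder: 3x⁷ + 19x⁶ − 79x⁵ − 56x⁴ + 70x³ + 61x² − 11x + 68.
Step 2: lead(3x⁷ + 19x⁶ − 79x⁵ − 56x⁴ + 70x³ + 61x² − 11x + 68) ÷ lead(D) = 3x⁷ ÷ x = 3x⁶. Subtract (3x⁶)·D = 3x⁷ + 27x⁶. Remainder: −8x⁶ − 79x⁵ − 56x⁴ + 70x³ + 61x² − 11x + 68.
Step 3: lead(−8x⁶ − 79x⁵ − 56x⁴ + 70x³ + 61x² − 11x + 68) ÷ lead(D) = −8x⁶ ÷ x = −8x⁵. Subtract (−8x⁵)·D = −8x⁶ − 72x⁵. Remainder: −7x⁵ − 56x⁴ + 70x³ + 61x² − 11x + 68.
Step 4: lead(−7x⁵ − 56x⁴ + 70x³ + 61x² − 11x + 68) ÷ lead(D) = −7x⁵ ÷ x = −7x⁴. Subtract (−7x⁴)·D = −7x⁵ − 63x⁴. Remainder: 7x⁴ + 70x³ + 61x² − 11x + 68.
Step 5: lead(7x⁴ + 70x³ + 61x² − 11x + 68) ÷ lead(D) = 7x⁴ ÷ x = 7x³. Subtract (7x³)·D = 7x⁴ + 63x³. Remainder: 7x³ + 61x² − 11x + 68.
Step 6: lead(7x³ + 61x² − 11x + 68) ÷ lead(D) = 7x³ ÷ x = 7x². Subtract (7x²)·D = 7x³ + 63x². Remainder: −2x² − 11x + 68.
Step 7: lead(−2x² − 11x + 68) ÷ lead(D) = −2x² ÷ x = −2x. Subtract (−2x)·D = −2x² − 18x. Remainder: 7x + 68.
Step 8: lead(7x + 68) ÷ lead(D) = 7x ÷ x = 7. Subtract (7)·D = 7x + 63. Remainder: 5.

Q(x) = 8x⁷ + 3x⁶ − 8x⁵ − 7x⁴ + 7x³ + 7x² − 2x + 7; R(x) = 5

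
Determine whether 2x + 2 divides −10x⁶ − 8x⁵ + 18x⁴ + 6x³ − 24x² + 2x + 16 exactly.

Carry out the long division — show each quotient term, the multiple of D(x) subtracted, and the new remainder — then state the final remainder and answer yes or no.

Step 1: lead(−10x⁶ − 8x⁵ + 18x⁴ + 6x³ − 24x² + 2x + 16) ÷ lead(D) = −10x⁶ ÷ 2x = −5x⁵. Subtract (−5x⁵)·D = −10x⁶ − 10x⁵. Remainder: 2x⁵ + 18x⁴ + 6x³ − 24x² + 2x + 16.
Step 2: lead(2x⁵ + 18x⁴ + 6x³ − 24x² + 2x + 16) ÷ lead(D) = 2x⁵ ÷ 2x = x⁴. Subtract (x⁴)·D = 2x⁵ + 2x⁴. Remainder: 16x⁴ + 6x³ − 24x² + 2x + 16.
Step 3: lead(16x⁴ + 6x³ − 24x² + 2x + 16) ÷ lead(D) = 16x⁴ ÷ 2x = 8x³. Subtract (8x³)·D = 16x⁴ + 16x³. Remainder: −10x³ − 24x² + 2x + 16.
Step 4: lead(−10x³ − 24x² + 2x + 16) ÷ lead(D) = −10x³ ÷ 2x = −5x². Subtract (−5x²)·D = −10x³ − 10x². Remainder: −14x² + 2x + 16.
Step 5: lead(−14x² + 2x + 16) ÷ lead(D) = −14x² ÷ 2x = −7x. Subtract (−7x)·D = −14x² − 14x. Remainder: 16x + 16.
Step 6: lead(16x + 16) ÷ lead(D) = 16x ÷ 2x = 8. Subtract (8)·D = 16x + 16. Remainder: 0.

R(x) = 0, so D(x) is a factor of P(x). yes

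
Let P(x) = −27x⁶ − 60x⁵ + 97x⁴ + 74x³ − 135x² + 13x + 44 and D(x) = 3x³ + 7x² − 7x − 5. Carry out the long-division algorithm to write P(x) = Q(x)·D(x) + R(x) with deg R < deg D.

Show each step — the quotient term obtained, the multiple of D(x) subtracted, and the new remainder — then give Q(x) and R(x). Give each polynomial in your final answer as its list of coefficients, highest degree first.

Step 1: lead(−27x⁶ − 60x⁵ + 97x⁴ + 74x³ − 135x² + 13x + 44) ÷ lead(D) = −27x⁶ ÷ 3x³ = −9x³. Subtract (−9x³)·D = −27x⁶ − 63x⁵ + 63x⁴ + 45x³. Remainder: 3x⁵ + 34x⁴ + 29x³ − 135x² + 13x + 44.
Step 2: lead(3x⁵ + 34x⁴ + 29x³ − 135x² + 13x + 44) ÷ lead(D) = 3x⁵ ÷ 3x³ = x². Subtract (x²)·D = 3x⁵ + 7x⁴ − 7x³ − 5x². Remainder: 27x⁴ + 36x³ − 130x² + 13x + 44.
Step 3: lead(27x⁴ + 36x³ − 130x² + 13x + 44) ÷ lead(D) = 27x⁴ ÷ 3x³ = 9x. Subtract (9x)·D = 27x⁴ + 63x³ − 63x² − 45x. Remainder: −27x³ − 67x² + 58x + 44.
Step 4: lead(−27x³ − 67x² + 58x + 44) ÷ lead(D) = −27x³ ÷ 3x³ = −9. Subtract (−9)·D = −27x³ − 63x² + 63x + 45. Remainder: −4x² − 5x − 1.

Q = [-9, 1, 9, -9]; R = [-4, -5, -1]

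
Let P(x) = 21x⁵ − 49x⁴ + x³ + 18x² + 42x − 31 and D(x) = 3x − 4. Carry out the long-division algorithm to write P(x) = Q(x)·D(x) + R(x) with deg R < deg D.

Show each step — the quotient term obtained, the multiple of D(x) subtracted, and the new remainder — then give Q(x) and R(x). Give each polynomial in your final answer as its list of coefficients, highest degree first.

Q = [7, -7, -9, -6, 6]; R = [-7]

Step 1: lead(21x⁵ − 49x⁴ + x³ + 18x² + 42x − 31) ÷ lead(D) = 21x⁵ ÷ 3x = 7x⁴. Subtract (7x⁴)·D = 21x⁵ − 28x⁴. Remainder: −21x⁴ + x³ + 18x² + 42x − 31.
Step 2: lead(−21x⁴ + x³ + 18x² + 42x − 31) ÷ lead(D) = −21x⁴ ÷ 3x = −7x³. Subtract (−7x³)·D = −21x⁴ + 28x³. Remainder: −27x³ + 18x² + 42x − 31.
Step 3: lead(−27x³ + 18x² + 42x − 31) ÷ lead(D) = −27x³ ÷ 3x = −9x². Subtract (−9x²)·D = −27x³ + 36x². Remainder: −18x² + 42x − 31.
Step 4: lead(−18x² + 42x − 31) ÷ lead(D) = −18x² ÷ 3x = −6x. Subtract (−6x)·D = −18x² + 24x. Remainder: 18x − 31.
Step 5: lead(18x − 31) ÷ lead(D) = 18x ÷ 3x = 6. Subtract (6)·D = 18x − 24. Remainder: −7.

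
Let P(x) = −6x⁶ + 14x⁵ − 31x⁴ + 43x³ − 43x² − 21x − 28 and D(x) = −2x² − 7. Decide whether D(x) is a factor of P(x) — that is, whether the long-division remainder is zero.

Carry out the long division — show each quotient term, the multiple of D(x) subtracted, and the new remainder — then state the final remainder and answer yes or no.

Step 1: lead(−6x⁶ + 14x⁵ − 31x⁴ + 43x³ − 43x² − 21x − 28) ÷ lead(D) = −6x⁶ ÷ −2x² = 3x⁴. Subtract (3x⁴)·D = −6x⁶ − 21x⁴. Remainder: 14x⁵ − 10x⁴ + 43x³ − 43x² − 21x − 28.
Step 2: lead(14x⁵ − 10x⁴ + 43x³ − 43x² − 21x − 28) ÷ lead(D) = 14x⁵ ÷ −2x² = −7x³. Subtract (−7x³)·D = 14x⁵ + 49x³. Remainder: −10x⁴ − 6x³ − 43x² − 21x − 28.
Step 3: lead(−10x⁴ − 6x³ − 43x² − 21x − 28) ÷ lead(D) = −10x⁴ ÷ −2x² = 5x². Subtract (5x²)·D = −10x⁴ − 35x². Remainder: −6x³ − 8x² − 21x − 28.
Step 4: lead(−6x³ − 8x² − 21x − 28) ÷ lead(D) = −6x³ ÷ −2x² = 3x. Subtract (3x)·D = −6x³ − 21x. Remainder: −8x² − 28.
Step 5: lead(−8x² − 28) ÷ lead(D) = −8x² ÷ −2x² = 4. Subtract (4)·D = −8x² − 28. Remainder: 0.

R(x) = 0, so D(x) is a factor of P(x). yes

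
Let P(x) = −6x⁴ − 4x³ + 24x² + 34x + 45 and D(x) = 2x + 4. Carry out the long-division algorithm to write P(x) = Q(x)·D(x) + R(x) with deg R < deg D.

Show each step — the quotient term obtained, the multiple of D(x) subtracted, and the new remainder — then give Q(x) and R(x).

Step 1: lead(−6x⁴ − 4x³ + 24x² + 34x + 45) ÷ lead(D) = −6x⁴ ÷ 2x = −3x³. Subtract (−3x³)·D = −6x⁴ − 12x³. Remainder: 8x³ + 24x² + 34x + 45.
Step 2: lead(8x³ + 24x² + 34x + 45) ÷ lead(D) = 8x³ ÷ 2x = 4x². Subtract (4x²)·D = 8x³ + 16x². Remainder: 8x² + 34x + 45.
Step 3: lead(8x² + 34x + 45) ÷ lead(D) = 8x² ÷ 2x = 4x. Subtract (4x)·D = 8x² + 16x. Remainder: 18x + 45.
Step 4: lead(18x + 45) ÷ lead(D) = 18x ÷ 2x = 9. Subtract (9)·D = 18x + 36. Remainder: 9.

Q(x) = −3x³ + 4x² + 4x + 9; R(x) = 9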